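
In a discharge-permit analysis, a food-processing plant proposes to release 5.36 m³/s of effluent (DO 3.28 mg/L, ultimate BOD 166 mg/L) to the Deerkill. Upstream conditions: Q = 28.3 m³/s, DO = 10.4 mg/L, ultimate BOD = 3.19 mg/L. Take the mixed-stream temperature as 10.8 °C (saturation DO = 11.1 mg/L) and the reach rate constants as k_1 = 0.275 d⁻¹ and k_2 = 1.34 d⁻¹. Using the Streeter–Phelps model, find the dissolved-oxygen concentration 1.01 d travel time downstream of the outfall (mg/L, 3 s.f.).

DO ≈ 6.87 mg/L

Mixed DO = (28.3×10.4 + 5.36×3.28)/(28.3+5.36) = 311.9/33.66 = 9.266 mg/L.
Mixed L₀ = (28.3×3.19 + 5.36×166)/(33.66) = 980.0/33.66 = 29.12 mg/L.
Initial deficit D₀ = C_s − DO₀ = 11.1 − 9.266 = 1.834 mg/L.
D(1.01) = [0.275×29.12/(1.34−0.275)](e^(−0.275×1.01) − e^(−1.34×1.01)) + 1.834 e^(−1.34×1.01)
= 7.518 × (0.7575 − 0.2584) + 1.834 × 0.2584 = 4.226 mg/L.
DO = 11.1 − 4.226 = 6.874 mg/L.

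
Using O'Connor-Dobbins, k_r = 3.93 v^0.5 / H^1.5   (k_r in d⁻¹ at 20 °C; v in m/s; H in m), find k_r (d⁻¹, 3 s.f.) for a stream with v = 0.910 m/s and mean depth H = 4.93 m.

k_r ≈ 0.342 d⁻¹

k_r = 3.93 × 0.910^0.5 / 4.93^1.5 = 3.93 × 0.9539 / 10.95 = 0.3425 d⁻¹.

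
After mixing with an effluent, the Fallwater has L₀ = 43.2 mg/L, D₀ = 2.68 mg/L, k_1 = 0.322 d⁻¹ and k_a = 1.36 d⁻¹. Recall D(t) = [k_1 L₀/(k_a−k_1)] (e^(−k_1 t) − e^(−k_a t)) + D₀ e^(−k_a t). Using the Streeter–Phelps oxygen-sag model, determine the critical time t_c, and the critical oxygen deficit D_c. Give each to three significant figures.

t_c ≈ 1.17 d; D_c ≈ 7.01 mg/L

At the critical point dD/dt = 0, so k_1 L₀ e^(−k_1 t) = k_a D. Substituting D(t) from the Streeter–Phelps equation and solving for t gives
t_c = ln[(k_a/k_1)(1 − D₀(k_a−k_1)/(k_1 L₀))] / (k_a−k_1).
Here k_a−k_1 = 1.038 d⁻¹ and 1 − D₀(k_a−k_1)/(k_1 L₀) = 1 − 2.68×1.038/(0.322×43.2) = 0.8000, so
t_c = ln(4.224 × 0.8000) / 1.038 = 1.218 / 1.038 = 1.173 d.
D_c = (k_1/k_a) L₀ e^(−k_1 t_c) = (0.322/1.36) × 43.2 × e^(−0.322×1.173) = 0.2368 × 43.2 × 0.6854 = 7.011 mg/L.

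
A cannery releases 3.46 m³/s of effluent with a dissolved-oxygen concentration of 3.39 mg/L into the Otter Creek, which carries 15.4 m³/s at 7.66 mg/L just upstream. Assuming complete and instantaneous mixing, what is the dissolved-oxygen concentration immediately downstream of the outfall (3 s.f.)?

6.88 mg/L

Flow-weighted mixing: C = (Q_r C_r + Q_w C_w)/(Q_r + Q_w)
= (15.4×7.66 + 3.46×3.39)/(15.4 + 3.46) = 129.7/18.86 = 6.877 mg/L.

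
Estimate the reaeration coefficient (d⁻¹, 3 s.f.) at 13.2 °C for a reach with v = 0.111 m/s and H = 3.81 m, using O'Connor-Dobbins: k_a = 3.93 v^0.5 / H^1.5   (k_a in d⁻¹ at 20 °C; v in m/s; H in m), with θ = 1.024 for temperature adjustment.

k_a ≈ 0.150 d⁻¹

k_a(20) = 3.93 × 0.111^0.5 / 3.81^1.5 = 3.93 × 0.3332 / 7.437 = 0.1761 d⁻¹.
k_a(13.2) = 0.1761 × 1.024^(13.2−20) = 0.1761 × 0.8511 = 0.1498 d⁻¹.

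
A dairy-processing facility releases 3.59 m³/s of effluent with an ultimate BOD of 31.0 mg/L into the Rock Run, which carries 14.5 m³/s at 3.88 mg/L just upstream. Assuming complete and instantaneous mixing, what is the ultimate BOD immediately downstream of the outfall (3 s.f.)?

9.26 mg/L

Flow-weighted mixing: C = (Q_r C_r + Q_w C_w)/(Q_r + Q_w)
= (14.5×3.88 + 3.59×31.0)/(14.5 + 3.59) = 167.5/18.09 = 9.262 mg/L.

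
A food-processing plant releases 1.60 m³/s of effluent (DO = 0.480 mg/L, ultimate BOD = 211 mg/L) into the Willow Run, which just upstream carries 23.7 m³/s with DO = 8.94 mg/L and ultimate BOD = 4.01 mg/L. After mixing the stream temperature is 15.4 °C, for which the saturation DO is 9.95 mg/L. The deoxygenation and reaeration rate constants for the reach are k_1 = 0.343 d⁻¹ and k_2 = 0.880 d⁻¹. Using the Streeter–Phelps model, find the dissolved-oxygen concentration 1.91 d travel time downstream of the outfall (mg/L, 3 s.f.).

DO ≈ 6.02 mg/L

Mixed DO = (23.7×8.94 + 1.60×0.480)/(23.7+1.60) = 212.6/25.30 = 8.405 mg/L.
Mixed L₀ = (23.7×4.01 + 1.60×211)/(25.30) = 432.6/25.30 = 17.10 mg/L.
Initial deficit D₀ = C_s − DO₀ = 9.95 − 8.405 = 1.545 mg/L.
D(1.91) = [0.343×17.10/(0.880−0.343)](e^(−0.343×1.91) − e^(−0.880×1.91)) + 1.545 e^(−0.880×1.91)
= 10.92 × (0.5194 − 0.1862) + 1.545 × 0.1862 = 3.927 mg/L.
DO = 9.95 − 3.927 = 6.023 mg/L.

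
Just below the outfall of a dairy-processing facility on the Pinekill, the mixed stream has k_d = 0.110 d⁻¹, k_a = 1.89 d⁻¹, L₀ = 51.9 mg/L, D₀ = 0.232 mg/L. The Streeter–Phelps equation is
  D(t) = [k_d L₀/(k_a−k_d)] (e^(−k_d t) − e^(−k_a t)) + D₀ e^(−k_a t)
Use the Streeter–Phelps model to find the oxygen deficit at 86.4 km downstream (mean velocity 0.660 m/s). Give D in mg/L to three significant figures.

D ≈ 2.55 mg/L

Travel time t = x/v = 86.4 km / (0.660 m/s) = 86400 m / 0.660 m/s = 130900 s = 1.515 d.
k_d L₀/(k_a−k_d) = 0.110×51.9/(1.89−0.110) = 5.709/1.780 = 3.207 mg/L.
e^(−k_d t) = e^(−0.110×1.515) = 0.8465; e^(−k_a t) = e^(−1.89×1.515) = 0.05706.
D = 3.207 × (0.8465 − 0.05706) + 0.232 × 0.05706 = 2.532 + 0.01324 = 2.545 mg/L.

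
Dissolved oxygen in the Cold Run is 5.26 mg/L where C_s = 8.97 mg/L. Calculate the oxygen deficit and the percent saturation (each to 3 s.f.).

D = C_s − C = 8.97 − 5.26 = 3.71 mg/L.
% saturation = 5.26/8.97 × 100 = 58.6 %.

D ≈ 3.71 mg/L; 58.6 % saturation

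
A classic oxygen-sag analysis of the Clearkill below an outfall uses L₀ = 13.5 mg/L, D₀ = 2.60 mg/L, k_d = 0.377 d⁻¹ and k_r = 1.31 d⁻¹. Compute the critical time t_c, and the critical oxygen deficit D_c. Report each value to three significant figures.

t_c ≈ 0.641 d; D_c ≈ 3.05 mg/L

At the critical point dD/dt = 0, so k_d L₀ e^(−k_d t) = k_r D. Substituting D(t) from the Streeter–Phelps equation and solving for t gives
t_c = ln[(k_r/k_d)(1 − D₀(k_r−k_d)/(k_d L₀))] / (k_r−k_d).
Here k_r−k_d = 0.9330 d⁻¹ and 1 − D₀(k_r−k_d)/(k_d L₀) = 1 − 2.60×0.9330/(0.377×13.5) = 0.5234, so
t_c = ln(3.475 × 0.5234) / 0.9330 = 0.5981 / 0.9330 = 0.6410 d.
L(t_c) = L₀ e^(−k_d t_c) = 13.5 × 0.7853 = 10.60 mg/L, and at the critical point k_r D_c = k_d L, so D_c = (0.377/1.31) × 10.60 = 3.051 mg/L.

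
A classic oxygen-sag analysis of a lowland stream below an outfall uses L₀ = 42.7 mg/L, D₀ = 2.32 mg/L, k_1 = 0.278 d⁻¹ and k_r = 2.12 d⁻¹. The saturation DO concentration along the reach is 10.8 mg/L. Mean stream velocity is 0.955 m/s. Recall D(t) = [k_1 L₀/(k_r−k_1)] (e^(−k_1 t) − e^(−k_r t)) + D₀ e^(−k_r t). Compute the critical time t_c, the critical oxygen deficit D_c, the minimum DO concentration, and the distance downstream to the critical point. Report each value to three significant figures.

t_c = [1/(k_r−k_1)] ln[(k_r/k_1)(1 − D₀(k_r−k_1)/(k_1 L₀))]
= [1/(2.12−0.278)] ln[(2.12/0.278)(1 − 2.32×1.842/(0.278×42.7))]
= (1/1.842) ln[7.626 × 0.6400] = 0.5429 × ln(4.881) = 0.5429 × 1.585 = 0.8606 d.
L(t_c) = L₀ e^(−k_1 t_c) = 42.7 × 0.7872 = 33.61 mg/L, and at the critical point k_r D_c = k_1 L, so D_c = (0.278/2.12) × 33.61 = 4.408 mg/L.
Minimum DO = C_s − D_c = 10.8 − 4.408 = 6.392 mg/L.
x_c = v t_c = 0.955 m/s × 0.8606 d × 86400 s/d = 71010 m ≈ 71.0 km.

t_c ≈ 0.861 d; D_c ≈ 4.41 mg/L; min DO ≈ 6.39 mg/L; x_c ≈ 71.0 km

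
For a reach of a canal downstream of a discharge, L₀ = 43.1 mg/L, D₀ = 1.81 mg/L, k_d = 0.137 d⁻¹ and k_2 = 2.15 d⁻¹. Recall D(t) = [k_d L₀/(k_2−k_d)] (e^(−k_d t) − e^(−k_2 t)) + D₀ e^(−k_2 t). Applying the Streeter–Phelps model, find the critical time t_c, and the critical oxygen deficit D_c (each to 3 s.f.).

At the critical point dD/dt = 0, so k_d L₀ e^(−k_d t) = k_2 D. Substituting D(t) from the Streeter–Phelps equation and solving for t gives
t_c = ln[(k_2/k_d)(1 − D₀(k_2−k_d)/(k_d L₀))] / (k_2−k_d).
Here k_2−k_d = 2.013 d⁻¹ and 1 − D₀(k_2−k_d)/(k_d L₀) = 1 − 1.81×2.013/(0.137×43.1) = 0.3829, so
t_c = ln(15.69 × 0.3829) / 2.013 = 1.793 / 2.013 = 0.8909 d.
L(t_c) = L₀ e^(−k_d t_c) = 43.1 × 0.8851 = 38.15 mg/L, and at the critical point k_2 D_c = k_d L, so D_c = (0.137/2.15) × 38.15 = 2.431 mg/L.

t_c ≈ 0.891 d; D_c ≈ 2.43 mg/L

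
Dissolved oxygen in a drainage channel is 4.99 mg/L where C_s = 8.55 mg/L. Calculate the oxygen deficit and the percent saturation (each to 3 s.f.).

D ≈ 3.56 mg/L; 58.4 % saturation

D = C_s − C = 8.55 − 4.99 = 3.56 mg/L.
% saturation = 4.99/8.55 × 100 = 58.4 %.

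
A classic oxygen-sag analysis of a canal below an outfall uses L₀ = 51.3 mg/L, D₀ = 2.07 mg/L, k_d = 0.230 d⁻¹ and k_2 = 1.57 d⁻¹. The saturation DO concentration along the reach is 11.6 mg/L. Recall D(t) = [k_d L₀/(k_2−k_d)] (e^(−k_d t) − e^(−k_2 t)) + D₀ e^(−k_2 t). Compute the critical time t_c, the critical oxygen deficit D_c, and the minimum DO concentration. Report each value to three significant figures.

t_c ≈ 1.23 d; D_c ≈ 5.66 mg/L; min DO ≈ 5.94 mg/L

t_c = [1/(k_2−k_d)] ln[(k_2/k_d)(1 − D₀(k_2−k_d)/(k_d L₀))]
= [1/(1.57−0.230)] ln[(1.57/0.230)(1 − 2.07×1.340/(0.230×51.3))]
= (1/1.340) ln[6.826 × 0.7649] = 0.7463 × ln(5.221) = 0.7463 × 1.653 = 1.233 d.
D_c = (k_d/k_2) L₀ e^(−k_d t_c) = (0.230/1.57) × 51.3 × e^(−0.230×1.233) = 0.1465 × 51.3 × 0.7530 = 5.659 mg/L.
Minimum DO = C_s − D_c = 11.6 − 5.659 = 5.941 mg/L.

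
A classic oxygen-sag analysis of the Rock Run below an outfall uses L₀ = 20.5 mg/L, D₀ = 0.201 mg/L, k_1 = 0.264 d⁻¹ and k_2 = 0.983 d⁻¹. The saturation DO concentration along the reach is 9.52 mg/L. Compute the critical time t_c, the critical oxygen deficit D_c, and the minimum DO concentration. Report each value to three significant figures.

t_c ≈ 1.79 d; D_c ≈ 3.43 mg/L; min DO ≈ 6.09 mg/L

With k_2/k_1 = 3.723 and 1 − D₀(k_2−k_1)/(k_1 L₀) = 0.9733,
t_c = ln(3.723 × 0.9733) / (0.983 − 0.264) = ln(3.624) / 0.7190 = 1.288/0.7190 = 1.791 d.
D_c = (k_1/k_2) L₀ e^(−k_1 t_c) = (0.264/0.983) × 20.5 × e^(−0.264×1.791) = 0.2686 × 20.5 × 0.6233 = 3.431 mg/L.
Minimum DO = C_s − D_c = 9.52 − 3.431 = 6.089 mg/L.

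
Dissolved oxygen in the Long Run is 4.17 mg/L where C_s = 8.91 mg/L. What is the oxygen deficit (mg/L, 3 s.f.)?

D = C_s − C = 8.91 − 4.17 = 4.74 mg/L.

D ≈ 4.74 mg/L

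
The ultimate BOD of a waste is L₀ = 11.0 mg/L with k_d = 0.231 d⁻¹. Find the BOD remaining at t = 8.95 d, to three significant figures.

L ≈ 1.39 mg/L

L_t = L₀ e^(−k_d t) = 11.0 × e^(−0.231×8.95) = 11.0 × 0.1265 = 1.392 mg/L.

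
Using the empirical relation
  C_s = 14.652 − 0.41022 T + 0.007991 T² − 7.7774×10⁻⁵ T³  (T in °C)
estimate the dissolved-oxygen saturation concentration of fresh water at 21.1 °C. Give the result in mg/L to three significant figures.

C_s ≈ 8.82 mg/L

C_s = 14.652 − 0.41022×21.1 + 0.007991×21.1² − 7.7774×10⁻⁵×21.1³ = 8.823 mg/L.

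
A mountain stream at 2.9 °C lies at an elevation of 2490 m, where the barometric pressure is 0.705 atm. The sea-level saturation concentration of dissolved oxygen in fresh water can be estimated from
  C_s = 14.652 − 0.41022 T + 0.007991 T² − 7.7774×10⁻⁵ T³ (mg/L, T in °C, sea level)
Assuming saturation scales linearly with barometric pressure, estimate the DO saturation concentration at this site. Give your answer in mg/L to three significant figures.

C_s ≈ 9.54 mg/L

At sea level: C_s = 14.652 − 0.41022×2.9 + 0.007991×2.9² − 7.7774×10⁻⁵×2.9³ = 13.53 mg/L.
Pressure correction: C_s' = 13.53 × 0.705 = 9.537 mg/L.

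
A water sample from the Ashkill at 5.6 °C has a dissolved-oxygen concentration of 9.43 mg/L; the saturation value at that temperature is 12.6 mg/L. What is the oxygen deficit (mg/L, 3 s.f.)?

D ≈ 3.17 mg/L

D = C_s − C = 12.6 − 9.43 = 3.17 mg/L.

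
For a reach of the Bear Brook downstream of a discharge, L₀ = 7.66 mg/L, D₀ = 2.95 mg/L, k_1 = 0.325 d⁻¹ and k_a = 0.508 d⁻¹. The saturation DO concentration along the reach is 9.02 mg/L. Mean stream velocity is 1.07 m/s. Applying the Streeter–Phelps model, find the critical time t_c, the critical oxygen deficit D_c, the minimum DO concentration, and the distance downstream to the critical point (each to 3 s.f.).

At the critical point dD/dt = 0, so k_1 L₀ e^(−k_1 t) = k_a D. Substituting D(t) from the Streeter–Phelps equation and solving for t gives
t_c = ln[(k_a/k_1)(1 − D₀(k_a−k_1)/(k_1 L₀))] / (k_a−k_1).
Here k_a−k_1 = 0.1830 d⁻¹ and 1 − D₀(k_a−k_1)/(k_1 L₀) = 1 − 2.95×0.1830/(0.325×7.66) = 0.7831, so
t_c = ln(1.563 × 0.7831) / 0.1830 = 0.2022 / 0.1830 = 1.105 d.
L(t_c) = L₀ e^(−k_1 t_c) = 7.66 × 0.6983 = 5.349 mg/L, and at the critical point k_a D_c = k_1 L, so D_c = (0.325/0.508) × 5.349 = 3.422 mg/L.
Minimum DO = C_s − D_c = 9.02 − 3.422 = 5.598 mg/L.
x_c = v t_c = 1.07 m/s × 1.105 d × 86400 s/d = 102200 m ≈ 102 km.

t_c ≈ 1.11 d; D_c ≈ 3.42 mg/L; min DO ≈ 5.60 mg/L; x_c ≈ 102 km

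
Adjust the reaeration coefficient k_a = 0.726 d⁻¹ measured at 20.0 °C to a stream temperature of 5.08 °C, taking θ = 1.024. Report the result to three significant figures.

k_a ≈ 0.510 d⁻¹

k_a(T₂) = k_a(T₁) · θ^(T₂−T₁) = 0.726 × 1.024^(5.08−20.0)
= 0.726 × 1.024^-14.9 = 0.726 × 0.7020 = 0.5096 d⁻¹.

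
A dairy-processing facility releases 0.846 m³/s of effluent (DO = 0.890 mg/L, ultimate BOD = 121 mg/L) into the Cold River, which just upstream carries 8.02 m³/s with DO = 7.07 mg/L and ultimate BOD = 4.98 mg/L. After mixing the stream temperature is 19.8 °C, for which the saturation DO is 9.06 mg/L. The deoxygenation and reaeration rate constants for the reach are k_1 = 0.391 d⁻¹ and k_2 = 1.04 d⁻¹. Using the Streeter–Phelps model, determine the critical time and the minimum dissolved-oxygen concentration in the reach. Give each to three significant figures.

t_c ≈ 1.03 d; minimum DO ≈ 5.02 mg/L

Mixed DO = (8.02×7.07 + 0.846×0.890)/(8.02+0.846) = 57.45/8.866 = 6.480 mg/L.
Mixed L₀ = (8.02×4.98 + 0.846×121)/(8.866) = 142.3/8.866 = 16.05 mg/L.
Initial deficit D₀ = C_s − DO₀ = 9.06 − 6.480 = 2.580 mg/L.
t_c = (1/0.6490) ln[(1.04/0.391)(1 − 2.580×0.6490/(0.391×16.05))] = 1.541 × ln(1.950) = 1.029 d.
D_c = (0.391/1.04) × 16.05 × e^(−0.391×1.029) = 0.3760 × 16.05 × 0.6687 = 4.035 mg/L.
Minimum DO = 9.06 − 4.035 = 5.025 mg/L.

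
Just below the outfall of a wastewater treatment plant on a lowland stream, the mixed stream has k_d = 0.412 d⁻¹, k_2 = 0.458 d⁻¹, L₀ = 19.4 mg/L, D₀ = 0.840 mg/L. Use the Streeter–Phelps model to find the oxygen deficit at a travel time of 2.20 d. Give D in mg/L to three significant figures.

k_d L₀/(k_2−k_d) = 0.412×19.4/(0.458−0.412) = 7.993/0.04600 = 173.8 mg/L.
e^(−k_d t) = e^(−0.412×2.200) = 0.4040; e^(−k_2 t) = e^(−0.458×2.200) = 0.3651.
D = 173.8 × (0.4040 − 0.3651) + 0.840 × 0.3651 = 6.756 + 0.3067 = 7.063 mg/L.

D ≈ 7.06 mg/L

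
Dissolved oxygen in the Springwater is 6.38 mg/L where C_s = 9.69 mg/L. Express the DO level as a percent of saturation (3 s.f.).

65.8 % saturation

% saturation = C/C_s × 100 = 6.38/9.69 × 100 = 65.8 %.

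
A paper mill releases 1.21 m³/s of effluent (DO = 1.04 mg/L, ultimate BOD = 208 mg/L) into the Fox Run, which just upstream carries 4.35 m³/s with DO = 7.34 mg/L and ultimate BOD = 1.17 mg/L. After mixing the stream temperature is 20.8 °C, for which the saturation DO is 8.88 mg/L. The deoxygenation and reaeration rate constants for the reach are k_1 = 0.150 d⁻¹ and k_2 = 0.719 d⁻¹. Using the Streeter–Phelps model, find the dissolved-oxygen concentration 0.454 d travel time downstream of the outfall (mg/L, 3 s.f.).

DO ≈ 4.19 mg/L

Mixed DO = (4.35×7.34 + 1.21×1.04)/(4.35+1.21) = 33.19/5.560 = 5.969 mg/L.
Mixed L₀ = (4.35×1.17 + 1.21×208)/(5.560) = 256.8/5.560 = 46.18 mg/L.
Initial deficit D₀ = C_s − DO₀ = 8.88 − 5.969 = 2.911 mg/L.
D(0.454) = [0.150×46.18/(0.719−0.150)](e^(−0.150×0.454) − e^(−0.719×0.454)) + 2.911 e^(−0.719×0.454)
= 12.17 × (0.9342 − 0.7215) + 2.911 × 0.7215 = 4.689 mg/L.
DO = 8.88 − 4.689 = 4.191 mg/L.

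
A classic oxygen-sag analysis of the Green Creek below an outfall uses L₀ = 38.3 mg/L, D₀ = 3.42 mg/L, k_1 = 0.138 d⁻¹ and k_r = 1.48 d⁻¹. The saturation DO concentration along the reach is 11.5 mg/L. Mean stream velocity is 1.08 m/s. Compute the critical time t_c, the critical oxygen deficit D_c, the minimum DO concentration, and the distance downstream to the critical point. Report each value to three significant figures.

t_c = [1/(k_r−k_1)] ln[(k_r/k_1)(1 − D₀(k_r−k_1)/(k_1 L₀))]
= [1/(1.48−0.138)] ln[(1.48/0.138)(1 − 3.42×1.342/(0.138×38.3))]
= (1/1.342) ln[10.72 × 0.1316] = 0.7452 × ln(1.412) = 0.7452 × 0.3448 = 0.2570 d.
L(t_c) = L₀ e^(−k_1 t_c) = 38.3 × 0.9652 = 36.97 mg/L, and at the critical point k_r D_c = k_1 L, so D_c = (0.138/1.48) × 36.97 = 3.447 mg/L.
Minimum DO = C_s − D_c = 11.5 − 3.447 = 8.053 mg/L.
x_c = v t_c = 1.08 m/s × 0.2570 d × 86400 s/d = 23980 m ≈ 24.0 km.

t_c ≈ 0.257 d; D_c ≈ 3.45 mg/L; min DO ≈ 8.05 mg/L; x_c ≈ 24.0 km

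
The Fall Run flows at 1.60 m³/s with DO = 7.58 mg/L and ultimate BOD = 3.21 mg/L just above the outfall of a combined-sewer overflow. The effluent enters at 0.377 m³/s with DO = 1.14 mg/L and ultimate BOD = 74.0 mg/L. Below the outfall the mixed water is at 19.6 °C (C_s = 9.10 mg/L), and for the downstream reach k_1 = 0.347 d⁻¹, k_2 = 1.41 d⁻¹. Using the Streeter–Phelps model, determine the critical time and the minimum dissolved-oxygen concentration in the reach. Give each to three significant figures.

t_c ≈ 0.660 d; minimum DO ≈ 5.83 mg/L

Mixed DO = (1.60×7.58 + 0.377×1.14)/(1.60+0.377) = 12.56/1.977 = 6.352 mg/L.
Mixed L₀ = (1.60×3.21 + 0.377×74.0)/(1.977) = 33.03/1.977 = 16.71 mg/L.
Initial deficit D₀ = C_s − DO₀ = 9.10 − 6.352 = 2.748 mg/L.
t_c = (1/1.063) ln[(1.41/0.347)(1 − 2.748×1.063/(0.347×16.71))] = 0.9407 × ln(2.016) = 0.6596 d.
D_c = (0.347/1.41) × 16.71 × e^(−0.347×0.6596) = 0.2461 × 16.71 × 0.7954 = 3.271 mg/L.
Minimum DO = 9.10 − 3.271 = 5.829 mg/L.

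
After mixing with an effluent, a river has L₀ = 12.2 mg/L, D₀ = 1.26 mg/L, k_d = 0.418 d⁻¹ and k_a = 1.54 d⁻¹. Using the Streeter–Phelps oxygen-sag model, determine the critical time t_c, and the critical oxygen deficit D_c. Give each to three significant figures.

At the critical point dD/dt = 0, so k_d L₀ e^(−k_d t) = k_a D. Substituting D(t) from the Streeter–Phelps equation and solving for t gives
t_c = ln[(k_a/k_d)(1 − D₀(k_a−k_d)/(k_d L₀))] / (k_a−k_d).
Here k_a−k_d = 1.122 d⁻¹ and 1 − D₀(k_a−k_d)/(k_d L₀) = 1 − 1.26×1.122/(0.418×12.2) = 0.7228, so
t_c = ln(3.684 × 0.7228) / 1.122 = 0.9794 / 1.122 = 0.8729 d.
L(t_c) = L₀ e^(−k_d t_c) = 12.2 × 0.6943 = 8.470 mg/L, and at the critical point k_a D_c = k_d L, so D_c = (0.418/1.54) × 8.470 = 2.299 mg/L.

t_c ≈ 0.873 d; D_c ≈ 2.30 mg/L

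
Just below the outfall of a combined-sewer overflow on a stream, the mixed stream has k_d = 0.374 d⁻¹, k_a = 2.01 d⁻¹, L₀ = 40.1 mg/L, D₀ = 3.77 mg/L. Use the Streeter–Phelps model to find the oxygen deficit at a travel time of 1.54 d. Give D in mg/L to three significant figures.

D ≈ 4.91 mg/L

k_d L₀/(k_a−k_d) = 0.374×40.1/(2.01−0.374) = 15.00/1.636 = 9.167 mg/L.
e^(−k_d t) = e^(−0.374×1.540) = 0.5622; e^(−k_a t) = e^(−2.01×1.540) = 0.04526.
D = 9.167 × (0.5622 − 0.04526) + 3.77 × 0.04526 = 4.739 + 0.1706 = 4.909 mg/L.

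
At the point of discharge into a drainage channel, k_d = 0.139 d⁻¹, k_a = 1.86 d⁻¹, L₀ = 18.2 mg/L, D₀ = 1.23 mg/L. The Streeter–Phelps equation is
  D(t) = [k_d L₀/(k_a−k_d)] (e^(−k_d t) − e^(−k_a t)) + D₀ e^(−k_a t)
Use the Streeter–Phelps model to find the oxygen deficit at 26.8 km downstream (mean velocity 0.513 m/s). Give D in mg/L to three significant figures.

D ≈ 1.27 mg/L

Travel time t = x/v = 26.8 km / (0.513 m/s) = 26800 m / 0.513 m/s = 52240 s = 0.6046 d.
k_d L₀/(k_a−k_d) = 0.139×18.2/(1.86−0.139) = 2.530/1.721 = 1.470 mg/L.
e^(−k_d t) = e^(−0.139×0.6046) = 0.9194; e^(−k_a t) = e^(−1.86×0.6046) = 0.3248.
D = 1.470 × (0.9194 − 0.3248) + 1.23 × 0.3248 = 0.8741 + 0.3995 = 1.274 mg/L.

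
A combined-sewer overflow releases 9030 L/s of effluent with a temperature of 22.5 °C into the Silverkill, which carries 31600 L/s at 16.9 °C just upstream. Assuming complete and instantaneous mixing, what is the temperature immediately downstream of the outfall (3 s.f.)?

Flow-weighted mixing: C = (Q_r C_r + Q_w C_w)/(Q_r + Q_w)
= (31600×16.9 + 9030×22.5)/(31600 + 9030) = 737200/40630 = 18.14 °C.

18.1 °C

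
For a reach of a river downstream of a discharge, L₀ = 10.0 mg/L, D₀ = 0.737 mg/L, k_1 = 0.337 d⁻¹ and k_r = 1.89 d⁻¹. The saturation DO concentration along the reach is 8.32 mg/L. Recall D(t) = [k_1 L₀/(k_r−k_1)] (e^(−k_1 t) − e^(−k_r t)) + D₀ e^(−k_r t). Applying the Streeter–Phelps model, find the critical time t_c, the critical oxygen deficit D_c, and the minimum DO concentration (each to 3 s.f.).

t_c ≈ 0.843 d; D_c ≈ 1.34 mg/L; min DO ≈ 6.98 mg/L

With k_r/k_1 = 5.608 and 1 − D₀(k_r−k_1)/(k_1 L₀) = 0.6604,
t_c = ln(5.608 × 0.6604) / (1.89 − 0.337) = ln(3.704) / 1.553 = 1.309/1.553 = 0.8431 d.
D_c = (k_1/k_r) L₀ e^(−k_1 t_c) = (0.337/1.89) × 10.0 × e^(−0.337×0.8431) = 0.1783 × 10.0 × 0.7527 = 1.342 mg/L.
Minimum DO = C_s − D_c = 8.32 − 1.342 = 6.978 mg/L.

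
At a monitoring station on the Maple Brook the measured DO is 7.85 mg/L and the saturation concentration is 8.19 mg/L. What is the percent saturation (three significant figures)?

% saturation = C/C_s × 100 = 7.85/8.19 × 100 = 95.8 %.

95.8 % saturation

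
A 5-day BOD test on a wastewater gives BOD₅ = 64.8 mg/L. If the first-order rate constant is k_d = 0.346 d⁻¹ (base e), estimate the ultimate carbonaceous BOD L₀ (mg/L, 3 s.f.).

L₀ ≈ 78.8 mg/L

BOD₅ = L₀(1 − e^(−5k_d)) ⇒ L₀ = BOD₅ / (1 − e^(−5×0.346))
= 64.8 / (1 − 0.1773) = 64.8 / 0.8227 = 78.76 mg/L.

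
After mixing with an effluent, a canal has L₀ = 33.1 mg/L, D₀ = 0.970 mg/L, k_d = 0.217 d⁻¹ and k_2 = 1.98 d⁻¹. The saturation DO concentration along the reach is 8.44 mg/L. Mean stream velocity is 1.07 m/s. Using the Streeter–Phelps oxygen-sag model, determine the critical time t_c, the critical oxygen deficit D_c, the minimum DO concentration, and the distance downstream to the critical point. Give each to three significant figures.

t_c ≈ 1.10 d; D_c ≈ 2.86 mg/L; min DO ≈ 5.58 mg/L; x_c ≈ 102 km

With k_2/k_d = 9.124 and 1 − D₀(k_2−k_d)/(k_d L₀) = 0.7619,
t_c = ln(9.124 × 0.7619) / (1.98 − 0.217) = ln(6.952) / 1.763 = 1.939/1.763 = 1.100 d.
L(t_c) = L₀ e^(−k_d t_c) = 33.1 × 0.7877 = 26.07 mg/L, and at the critical point k_2 D_c = k_d L, so D_c = (0.217/1.98) × 26.07 = 2.857 mg/L.
Minimum DO = C_s − D_c = 8.44 − 2.857 = 5.583 mg/L.
x_c = v t_c = 1.07 m/s × 1.100 d × 86400 s/d = 101700 m ≈ 102 km.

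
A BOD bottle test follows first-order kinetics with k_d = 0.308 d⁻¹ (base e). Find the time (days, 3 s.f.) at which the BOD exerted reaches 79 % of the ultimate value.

y/L₀ = 1 − e^(−k_d t) = 0.79 ⇒ e^(−k_d t) = 0.210
t = −ln(0.210) / 0.308 = 1.561 / 0.308 = 5.067 d.

t ≈ 5.07 d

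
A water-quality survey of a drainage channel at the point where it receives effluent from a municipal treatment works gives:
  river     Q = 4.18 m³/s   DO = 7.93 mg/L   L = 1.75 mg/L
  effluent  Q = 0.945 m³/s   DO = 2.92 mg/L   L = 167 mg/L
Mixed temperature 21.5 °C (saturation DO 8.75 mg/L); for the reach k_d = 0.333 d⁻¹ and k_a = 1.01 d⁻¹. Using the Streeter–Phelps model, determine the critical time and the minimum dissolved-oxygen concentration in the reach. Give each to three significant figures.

t_c ≈ 1.47 d; minimum DO ≈ 2.23 mg/L

Mixed DO = (4.18×7.93 + 0.945×2.92)/(4.18+0.945) = 35.91/5.125 = 7.006 mg/L.
Mixed L₀ = (4.18×1.75 + 0.945×167)/(5.125) = 165.1/5.125 = 32.22 mg/L.
Initial deficit D₀ = C_s − DO₀ = 8.75 − 7.006 = 1.744 mg/L.
t_c = (1/0.6770) ln[(1.01/0.333)(1 − 1.744×0.6770/(0.333×32.22))] = 1.477 × ln(2.699) = 1.467 d.
D_c = (0.333/1.01) × 32.22 × e^(−0.333×1.467) = 0.3297 × 32.22 × 0.6136 = 6.518 mg/L.
Minimum DO = 8.75 − 6.518 = 2.232 mg/L.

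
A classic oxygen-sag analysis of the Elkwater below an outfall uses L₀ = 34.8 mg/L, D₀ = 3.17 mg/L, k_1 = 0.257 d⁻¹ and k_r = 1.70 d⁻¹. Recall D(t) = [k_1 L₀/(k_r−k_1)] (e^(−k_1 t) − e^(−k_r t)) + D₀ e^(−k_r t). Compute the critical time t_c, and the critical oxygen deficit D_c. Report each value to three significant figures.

t_c ≈ 0.813 d; D_c ≈ 4.27 mg/L

With k_r/k_1 = 6.615 and 1 − D₀(k_r−k_1)/(k_1 L₀) = 0.4885,
t_c = ln(6.615 × 0.4885) / (1.70 − 0.257) = ln(3.232) / 1.443 = 1.173/1.443 = 0.8129 d.
D_c = (k_1/k_r) L₀ e^(−k_1 t_c) = (0.257/1.70) × 34.8 × e^(−0.257×0.8129) = 0.1512 × 34.8 × 0.8115 = 4.269 mg/L.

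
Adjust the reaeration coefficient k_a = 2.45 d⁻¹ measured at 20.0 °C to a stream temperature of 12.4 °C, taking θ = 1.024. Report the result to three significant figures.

k_a ≈ 2.05 d⁻¹

k_a(T₂) = k_a(T₁) · θ^(T₂−T₁) = 2.45 × 1.024^(12.4−20.0)
= 2.45 × 1.024^-7.60 = 2.45 × 0.8351 = 2.046 d⁻¹.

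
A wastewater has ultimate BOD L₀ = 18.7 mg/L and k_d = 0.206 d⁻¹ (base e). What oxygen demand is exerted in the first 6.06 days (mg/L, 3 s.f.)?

y ≈ 13.3 mg/L

y_t = L₀(1 − e^(−k_d t)) = 18.7 × (1 − e^(−0.206×6.06))
= 18.7 × (1 − 0.2870) = 18.7 × 0.7130 = 13.33 mg/L.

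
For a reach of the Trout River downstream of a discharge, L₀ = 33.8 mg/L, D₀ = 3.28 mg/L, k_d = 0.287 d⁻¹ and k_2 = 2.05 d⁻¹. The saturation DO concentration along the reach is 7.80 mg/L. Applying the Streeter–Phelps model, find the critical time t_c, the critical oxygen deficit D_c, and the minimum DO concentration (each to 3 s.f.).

t_c = [1/(k_2−k_d)] ln[(k_2/k_d)(1 − D₀(k_2−k_d)/(k_d L₀))]
= [1/(2.05−0.287)] ln[(2.05/0.287)(1 − 3.28×1.763/(0.287×33.8))]
= (1/1.763) ln[7.143 × 0.4039] = 0.5672 × ln(2.885) = 0.5672 × 1.059 = 0.6010 d.
D_c = (k_d/k_2) L₀ e^(−k_d t_c) = (0.287/2.05) × 33.8 × e^(−0.287×0.6010) = 0.1400 × 33.8 × 0.8416 = 3.982 mg/L.
Minimum DO = C_s − D_c = 7.80 − 3.982 = 3.818 mg/L.

t_c ≈ 0.601 d; D_c ≈ 3.98 mg/L; min DO ≈ 3.82 mg/L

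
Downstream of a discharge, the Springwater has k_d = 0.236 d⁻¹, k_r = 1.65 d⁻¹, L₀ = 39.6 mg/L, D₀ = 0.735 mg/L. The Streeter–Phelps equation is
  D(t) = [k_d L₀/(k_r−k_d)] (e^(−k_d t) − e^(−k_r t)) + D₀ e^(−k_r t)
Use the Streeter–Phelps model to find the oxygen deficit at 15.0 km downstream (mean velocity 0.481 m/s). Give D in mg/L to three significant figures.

Travel time t = x/v = 15.0 km / (0.481 m/s) = 15000 m / 0.481 m/s = 31190 s = 0.3609 d.
k_d L₀/(k_r−k_d) = 0.236×39.6/(1.65−0.236) = 9.346/1.414 = 6.609 mg/L.
e^(−k_d t) = e^(−0.236×0.3609) = 0.9183; e^(−k_r t) = e^(−1.65×0.3609) = 0.5513.
D = 6.609 × (0.9183 − 0.5513) + 0.735 × 0.5513 = 2.426 + 0.4052 = 2.831 mg/L.

D ≈ 2.83 mg/L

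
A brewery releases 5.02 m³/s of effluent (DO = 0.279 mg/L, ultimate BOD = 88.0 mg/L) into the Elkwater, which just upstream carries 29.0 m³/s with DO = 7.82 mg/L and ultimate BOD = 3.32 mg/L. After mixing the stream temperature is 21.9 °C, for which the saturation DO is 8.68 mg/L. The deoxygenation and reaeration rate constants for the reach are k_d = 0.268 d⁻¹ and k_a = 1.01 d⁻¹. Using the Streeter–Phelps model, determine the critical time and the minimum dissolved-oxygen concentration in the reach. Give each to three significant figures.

t_c ≈ 1.22 d; minimum DO ≈ 5.65 mg/L

Mixed DO = (29.0×7.82 + 5.02×0.279)/(29.0+5.02) = 228.2/34.02 = 6.707 mg/L.
Mixed L₀ = (29.0×3.32 + 5.02×88.0)/(34.02) = 538.0/34.02 = 15.82 mg/L.
Initial deficit D₀ = C_s − DO₀ = 8.68 − 6.707 = 1.973 mg/L.
t_c = (1/0.7420) ln[(1.01/0.268)(1 − 1.973×0.7420/(0.268×15.82))] = 1.348 × ln(2.467) = 1.217 d.
D_c = (0.268/1.01) × 15.82 × e^(−0.268×1.217) = 0.2653 × 15.82 × 0.7217 = 3.029 mg/L.
Minimum DO = 8.68 − 3.029 = 5.651 mg/L.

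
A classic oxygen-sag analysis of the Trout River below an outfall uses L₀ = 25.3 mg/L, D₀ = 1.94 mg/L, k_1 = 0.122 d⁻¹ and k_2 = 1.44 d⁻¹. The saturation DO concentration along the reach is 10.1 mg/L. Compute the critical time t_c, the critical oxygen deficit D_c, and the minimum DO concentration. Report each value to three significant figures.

t_c = [1/(k_2−k_1)] ln[(k_2/k_1)(1 − D₀(k_2−k_1)/(k_1 L₀))]
= [1/(1.44−0.122)] ln[(1.44/0.122)(1 − 1.94×1.318/(0.122×25.3))]
= (1/1.318) ln[11.80 × 0.1716] = 0.7587 × ln(2.026) = 0.7587 × 0.7058 = 0.5355 d.
D_c = (k_1/k_2) L₀ e^(−k_1 t_c) = (0.122/1.44) × 25.3 × e^(−0.122×0.5355) = 0.08472 × 25.3 × 0.9368 = 2.008 mg/L.
Minimum DO = C_s − D_c = 10.1 − 2.008 = 8.092 mg/L.

t_c ≈ 0.536 d; D_c ≈ 2.01 mg/L; min DO ≈ 8.09 mg/L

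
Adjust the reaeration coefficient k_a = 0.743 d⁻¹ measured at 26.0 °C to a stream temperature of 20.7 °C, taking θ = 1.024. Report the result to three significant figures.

k_a ≈ 0.655 d⁻¹

k_a(T₂) = k_a(T₁) · θ^(T₂−T₁) = 0.743 × 1.024^(20.7−26.0)
= 0.743 × 1.024^-5.30 = 0.743 × 0.8819 = 0.6552 d⁻¹.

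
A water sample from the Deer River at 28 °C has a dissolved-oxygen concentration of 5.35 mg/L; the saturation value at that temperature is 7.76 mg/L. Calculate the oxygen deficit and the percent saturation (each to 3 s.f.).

D ≈ 2.41 mg/L; 68.9 % saturation

D = C_s − C = 7.76 − 5.35 = 2.41 mg/L.
% saturation = 5.35/7.76 × 100 = 68.9 %.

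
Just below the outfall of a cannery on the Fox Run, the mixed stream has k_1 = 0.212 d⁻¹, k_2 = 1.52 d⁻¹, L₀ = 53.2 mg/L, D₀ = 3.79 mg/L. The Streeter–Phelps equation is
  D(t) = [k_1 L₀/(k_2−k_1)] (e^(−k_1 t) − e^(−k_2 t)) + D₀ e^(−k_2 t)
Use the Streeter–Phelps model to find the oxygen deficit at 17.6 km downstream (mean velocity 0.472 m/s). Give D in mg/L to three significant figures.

D ≈ 5.36 mg/L

Travel time t = x/v = 17.6 km / (0.472 m/s) = 17600 m / 0.472 m/s = 37290 s = 0.4316 d.
k_1 L₀/(k_2−k_1) = 0.212×53.2/(1.52−0.212) = 11.28/1.308 = 8.623 mg/L.
e^(−k_1 t) = e^(−0.212×0.4316) = 0.9126; e^(−k_2 t) = e^(−1.52×0.4316) = 0.5189.
D = 8.623 × (0.9126 − 0.5189) + 3.79 × 0.5189 = 3.394 + 1.967 = 5.361 mg/L.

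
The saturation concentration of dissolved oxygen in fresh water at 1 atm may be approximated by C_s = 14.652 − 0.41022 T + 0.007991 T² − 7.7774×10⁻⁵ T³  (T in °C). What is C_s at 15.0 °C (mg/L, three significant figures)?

C_s ≈ 10.0 mg/L

C_s = 14.652 − 0.41022×15.0 + 0.007991×15.0² − 7.7774×10⁻⁵×15.0³ = 10.03 mg/L.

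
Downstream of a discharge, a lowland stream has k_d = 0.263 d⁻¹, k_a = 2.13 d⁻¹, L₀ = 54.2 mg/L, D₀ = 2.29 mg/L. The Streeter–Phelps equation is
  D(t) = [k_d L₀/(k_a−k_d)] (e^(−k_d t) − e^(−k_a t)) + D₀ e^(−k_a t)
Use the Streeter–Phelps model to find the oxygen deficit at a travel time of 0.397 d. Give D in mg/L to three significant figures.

k_d L₀/(k_a−k_d) = 0.263×54.2/(2.13−0.263) = 14.25/1.867 = 7.635 mg/L.
e^(−k_d t) = e^(−0.263×0.3970) = 0.9009; e^(−k_a t) = e^(−2.13×0.3970) = 0.4293.
D = 7.635 × (0.9009 − 0.4293) + 2.29 × 0.4293 = 3.600 + 0.9831 = 4.583 mg/L.

D ≈ 4.58 mg/L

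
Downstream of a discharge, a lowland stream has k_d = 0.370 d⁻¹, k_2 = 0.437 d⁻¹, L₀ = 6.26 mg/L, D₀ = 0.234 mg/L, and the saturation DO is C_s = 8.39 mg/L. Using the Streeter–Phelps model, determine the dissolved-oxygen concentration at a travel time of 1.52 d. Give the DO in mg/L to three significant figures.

k_d L₀/(k_2−k_d) = 0.370×6.26/(0.437−0.370) = 2.316/0.06700 = 34.57 mg/L.
e^(−k_d t) = e^(−0.370×1.520) = 0.5698; e^(−k_2 t) = e^(−0.437×1.520) = 0.5147.
D = 34.57 × (0.5698 − 0.5147) + 0.234 × 0.5147 = 1.907 + 0.1204 = 2.028 mg/L.
DO = C_s − D = 8.39 − 2.028 = 6.362 mg/L.

DO ≈ 6.36 mg/L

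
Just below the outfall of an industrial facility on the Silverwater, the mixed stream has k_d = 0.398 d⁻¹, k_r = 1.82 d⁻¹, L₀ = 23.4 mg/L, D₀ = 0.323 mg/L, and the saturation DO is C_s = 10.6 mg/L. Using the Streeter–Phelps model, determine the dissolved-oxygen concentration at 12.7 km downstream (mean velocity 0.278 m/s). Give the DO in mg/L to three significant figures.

Travel time t = x/v = 12.7 km / (0.278 m/s) = 12700 m / 0.278 m/s = 45680 s = 0.5287 d.
k_d L₀/(k_r−k_d) = 0.398×23.4/(1.82−0.398) = 9.313/1.422 = 6.549 mg/L.
e^(−k_d t) = e^(−0.398×0.5287) = 0.8102; e^(−k_r t) = e^(−1.82×0.5287) = 0.3820.
D = 6.549 × (0.8102 − 0.3820) + 0.323 × 0.3820 = 2.805 + 0.1234 = 2.928 mg/L.
DO = C_s − D = 10.6 − 2.928 = 7.672 mg/L.

DO ≈ 7.67 mg/L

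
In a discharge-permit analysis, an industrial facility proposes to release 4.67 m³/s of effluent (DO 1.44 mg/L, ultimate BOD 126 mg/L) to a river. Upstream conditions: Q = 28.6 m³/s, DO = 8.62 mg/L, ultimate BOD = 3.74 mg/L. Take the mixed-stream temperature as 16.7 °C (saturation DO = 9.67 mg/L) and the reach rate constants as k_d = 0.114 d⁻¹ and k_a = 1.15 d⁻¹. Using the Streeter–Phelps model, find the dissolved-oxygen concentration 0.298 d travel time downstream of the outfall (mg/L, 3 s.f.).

Mixed DO = (28.6×8.62 + 4.67×1.44)/(28.6+4.67) = 253.3/33.27 = 7.612 mg/L.
Mixed L₀ = (28.6×3.74 + 4.67×126)/(33.27) = 695.4/33.27 = 20.90 mg/L.
Initial deficit D₀ = C_s − DO₀ = 9.67 − 7.612 = 2.058 mg/L.
D(0.298) = [0.114×20.90/(1.15−0.114)](e^(−0.114×0.298) − e^(−1.15×0.298)) + 2.058 e^(−1.15×0.298)
= 2.300 × (0.9666 − 0.7099) + 2.058 × 0.7099 = 2.051 mg/L.
DO = 9.67 − 2.051 = 7.619 mg/L.

DO ≈ 7.62 mg/L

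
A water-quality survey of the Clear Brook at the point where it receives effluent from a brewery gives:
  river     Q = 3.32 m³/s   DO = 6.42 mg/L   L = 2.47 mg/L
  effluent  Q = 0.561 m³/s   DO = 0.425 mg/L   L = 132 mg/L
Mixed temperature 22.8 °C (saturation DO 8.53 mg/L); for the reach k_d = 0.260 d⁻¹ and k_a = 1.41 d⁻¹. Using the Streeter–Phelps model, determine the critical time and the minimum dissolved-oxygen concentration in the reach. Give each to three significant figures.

t_c ≈ 0.626 d; minimum DO ≈ 5.21 mg/L

Mixed DO = (3.32×6.42 + 0.561×0.425)/(3.32+0.561) = 21.55/3.881 = 5.553 mg/L.
Mixed L₀ = (3.32×2.47 + 0.561×132)/(3.881) = 82.25/3.881 = 21.19 mg/L.
Initial deficit D₀ = C_s − DO₀ = 8.53 − 5.553 = 2.977 mg/L.
t_c = (1/1.150) ln[(1.41/0.260)(1 − 2.977×1.150/(0.260×21.19))] = 0.8696 × ln(2.054) = 0.6260 d.
D_c = (0.260/1.41) × 21.19 × e^(−0.260×0.6260) = 0.1844 × 21.19 × 0.8498 = 3.321 mg/L.
Minimum DO = 8.53 − 3.321 = 5.209 mg/L.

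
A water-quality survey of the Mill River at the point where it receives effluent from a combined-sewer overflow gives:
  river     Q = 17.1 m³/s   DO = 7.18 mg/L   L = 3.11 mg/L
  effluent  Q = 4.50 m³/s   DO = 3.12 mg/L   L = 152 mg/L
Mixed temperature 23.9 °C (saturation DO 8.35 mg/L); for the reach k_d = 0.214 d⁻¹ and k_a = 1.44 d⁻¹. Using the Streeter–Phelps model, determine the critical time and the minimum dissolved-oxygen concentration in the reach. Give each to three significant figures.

Mixed DO = (17.1×7.18 + 4.50×3.12)/(17.1+4.50) = 136.8/21.60 = 6.334 mg/L.
Mixed L₀ = (17.1×3.11 + 4.50×152)/(21.60) = 737.2/21.60 = 34.13 mg/L.
Initial deficit D₀ = C_s − DO₀ = 8.35 − 6.334 = 2.016 mg/L.
t_c = (1/1.226) ln[(1.44/0.214)(1 − 2.016×1.226/(0.214×34.13))] = 0.8157 × ln(4.452) = 1.218 d.
D_c = (0.214/1.44) × 34.13 × e^(−0.214×1.218) = 0.1486 × 34.13 × 0.7705 = 3.908 mg/L.
Minimum DO = 8.35 − 3.908 = 4.442 mg/L.

t_c ≈ 1.22 d; minimum DO ≈ 4.44 mg/L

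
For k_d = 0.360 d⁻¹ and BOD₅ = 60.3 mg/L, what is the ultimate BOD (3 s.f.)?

BOD₅ = L₀(1 − e^(−5k_d)) ⇒ L₀ = BOD₅ / (1 − e^(−5×0.360))
= 60.3 / (1 − 0.1653) = 60.3 / 0.8347 = 72.24 mg/L.

L₀ ≈ 72.2 mg/L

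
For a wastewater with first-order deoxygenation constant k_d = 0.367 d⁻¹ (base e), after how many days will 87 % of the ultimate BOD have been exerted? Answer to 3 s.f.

y/L₀ = 1 − e^(−k_d t) = 0.87 ⇒ e^(−k_d t) = 0.130
t = −ln(0.130) / 0.367 = 2.040 / 0.367 = 5.559 d.

t ≈ 5.56 d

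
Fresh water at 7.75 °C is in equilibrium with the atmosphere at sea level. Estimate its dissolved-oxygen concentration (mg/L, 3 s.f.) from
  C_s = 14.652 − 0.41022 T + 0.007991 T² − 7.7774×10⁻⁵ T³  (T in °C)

C_s ≈ 11.9 mg/L

C_s = 14.652 − 0.41022×7.75 + 0.007991×7.75² − 7.7774×10⁻⁵×7.75³ = 11.92 mg/L.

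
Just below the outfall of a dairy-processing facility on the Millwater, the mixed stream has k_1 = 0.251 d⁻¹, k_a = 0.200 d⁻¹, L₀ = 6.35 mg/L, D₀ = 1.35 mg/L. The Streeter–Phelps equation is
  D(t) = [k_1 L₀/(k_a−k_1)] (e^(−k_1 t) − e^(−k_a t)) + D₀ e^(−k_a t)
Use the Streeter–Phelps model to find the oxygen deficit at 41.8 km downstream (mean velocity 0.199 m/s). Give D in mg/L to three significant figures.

D ≈ 3.07 mg/L

Travel time t = x/v = 41.8 km / (0.199 m/s) = 41800 m / 0.199 m/s = 210100 s = 2.431 d.
k_1 L₀/(k_a−k_1) = 0.251×6.35/(0.200−0.251) = 1.594/-0.05100 = -31.25 mg/L.
e^(−k_1 t) = e^(−0.251×2.431) = 0.5432; e^(−k_a t) = e^(−0.200×2.431) = 0.6149.
D = -31.25 × (0.5432 − 0.6149) + 1.35 × 0.6149 = 2.241 + 0.8302 = 3.071 mg/L.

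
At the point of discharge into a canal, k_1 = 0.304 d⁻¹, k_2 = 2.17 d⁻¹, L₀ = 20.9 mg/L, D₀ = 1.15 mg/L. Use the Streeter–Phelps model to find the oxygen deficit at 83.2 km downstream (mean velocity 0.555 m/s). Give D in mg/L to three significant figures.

D ≈ 1.96 mg/L

Travel time t = x/v = 83.2 km / (0.555 m/s) = 83200 m / 0.555 m/s = 149900 s = 1.735 d.
k_1 L₀/(k_2−k_1) = 0.304×20.9/(2.17−0.304) = 6.354/1.866 = 3.405 mg/L.
e^(−k_1 t) = e^(−0.304×1.735) = 0.5901; e^(−k_2 t) = e^(−2.17×1.735) = 0.02317.
D = 3.405 × (0.5901 − 0.02317) + 1.15 × 0.02317 = 1.930 + 0.02664 = 1.957 mg/L.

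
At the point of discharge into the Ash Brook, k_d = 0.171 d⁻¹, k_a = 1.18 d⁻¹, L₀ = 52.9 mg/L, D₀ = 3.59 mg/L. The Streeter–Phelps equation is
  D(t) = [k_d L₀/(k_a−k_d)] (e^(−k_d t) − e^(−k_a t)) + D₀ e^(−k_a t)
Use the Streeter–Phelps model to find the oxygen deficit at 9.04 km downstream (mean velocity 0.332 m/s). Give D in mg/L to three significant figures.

Travel time t = x/v = 9.04 km / (0.332 m/s) = 9040 m / 0.332 m/s = 27230 s = 0.3151 d.
k_d L₀/(k_a−k_d) = 0.171×52.9/(1.18−0.171) = 9.046/1.009 = 8.965 mg/L.
e^(−k_d t) = e^(−0.171×0.3151) = 0.9475; e^(−k_a t) = e^(−1.18×0.3151) = 0.6894.
D = 8.965 × (0.9475 − 0.6894) + 3.59 × 0.6894 = 2.314 + 2.475 = 4.789 mg/L.

D ≈ 4.79 mg/L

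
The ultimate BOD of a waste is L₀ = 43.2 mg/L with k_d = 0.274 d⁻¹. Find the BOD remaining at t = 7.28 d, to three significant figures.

L ≈ 5.88 mg/L

L_t = L₀ e^(−k_d t) = 43.2 × e^(−0.274×7.28) = 43.2 × 0.1361 = 5.877 mg/L.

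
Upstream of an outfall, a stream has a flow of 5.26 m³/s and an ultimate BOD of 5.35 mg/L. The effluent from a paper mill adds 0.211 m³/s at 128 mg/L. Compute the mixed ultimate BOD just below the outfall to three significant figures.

Flow-weighted mixing: C = (Q_r C_r + Q_w C_w)/(Q_r + Q_w)
= (5.26×5.35 + 0.211×128)/(5.26 + 0.211) = 55.15/5.471 = 10.08 mg/L.

10.1 mg/L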